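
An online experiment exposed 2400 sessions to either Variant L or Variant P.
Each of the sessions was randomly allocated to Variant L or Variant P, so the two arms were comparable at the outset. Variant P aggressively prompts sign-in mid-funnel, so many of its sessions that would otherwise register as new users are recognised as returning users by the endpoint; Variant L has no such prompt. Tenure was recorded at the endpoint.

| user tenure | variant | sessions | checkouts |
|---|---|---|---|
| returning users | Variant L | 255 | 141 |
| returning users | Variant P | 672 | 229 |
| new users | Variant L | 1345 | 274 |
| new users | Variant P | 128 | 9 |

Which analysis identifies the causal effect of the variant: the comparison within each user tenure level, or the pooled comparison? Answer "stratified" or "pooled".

pooled

Within every user tenure level Variant L has the higher rate, yet pooled Variant P does — Simpson's reversal.
Stratifying would compare variants among sessions the variants themselves sorted into user tenure groups — a form of selection on an intermediate. The unconditioned pooled rates give the total causal effect.
Pooled: Variant L 25.9% vs Variant P 29.8%; Variant P is higher overall.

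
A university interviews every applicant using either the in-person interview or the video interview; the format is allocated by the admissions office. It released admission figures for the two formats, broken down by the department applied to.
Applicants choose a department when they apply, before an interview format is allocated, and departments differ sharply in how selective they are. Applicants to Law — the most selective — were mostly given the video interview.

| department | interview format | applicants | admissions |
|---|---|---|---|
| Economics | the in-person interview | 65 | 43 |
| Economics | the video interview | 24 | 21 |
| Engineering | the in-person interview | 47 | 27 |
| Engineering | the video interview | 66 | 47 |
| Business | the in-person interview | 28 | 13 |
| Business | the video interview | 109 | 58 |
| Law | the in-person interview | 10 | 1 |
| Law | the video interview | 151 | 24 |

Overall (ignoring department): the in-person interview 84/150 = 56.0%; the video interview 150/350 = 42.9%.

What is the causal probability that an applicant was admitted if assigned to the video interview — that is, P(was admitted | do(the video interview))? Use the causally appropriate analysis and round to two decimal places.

0.51

Department is set before the interview format has any effect — it is not caused by the interview format — and it independently drives the outcome. That makes it a confounder, so the causal comparison is within department levels.
Standardising the video interview to the population department mix: 0.178·21/24 + 0.226·47/66 + 0.274·58/109 + 0.322·24/151 = 0.514.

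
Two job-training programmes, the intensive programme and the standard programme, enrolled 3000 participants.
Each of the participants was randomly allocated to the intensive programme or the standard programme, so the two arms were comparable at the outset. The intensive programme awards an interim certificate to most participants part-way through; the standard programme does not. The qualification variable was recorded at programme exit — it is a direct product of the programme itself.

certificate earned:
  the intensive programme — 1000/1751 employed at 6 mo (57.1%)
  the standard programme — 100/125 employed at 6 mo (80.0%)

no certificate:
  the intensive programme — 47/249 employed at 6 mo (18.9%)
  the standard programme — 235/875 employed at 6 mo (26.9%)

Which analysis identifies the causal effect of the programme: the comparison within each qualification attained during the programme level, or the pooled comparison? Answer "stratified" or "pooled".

pooled

The qualification attained during the programme-specific comparison favours the standard programme throughout, but the pooled figures favour the intensive programme. The question is whether to condition on qualification attained during the programme.
The distribution of qualification attained during the programme is itself part of what the programme does — it is an intermediate outcome. Holding it fixed would remove that part of the effect; the total effect is the pooled difference.
Pooled: the intensive programme 52.3% vs the standard programme 33.5%; the intensive programme is higher overall.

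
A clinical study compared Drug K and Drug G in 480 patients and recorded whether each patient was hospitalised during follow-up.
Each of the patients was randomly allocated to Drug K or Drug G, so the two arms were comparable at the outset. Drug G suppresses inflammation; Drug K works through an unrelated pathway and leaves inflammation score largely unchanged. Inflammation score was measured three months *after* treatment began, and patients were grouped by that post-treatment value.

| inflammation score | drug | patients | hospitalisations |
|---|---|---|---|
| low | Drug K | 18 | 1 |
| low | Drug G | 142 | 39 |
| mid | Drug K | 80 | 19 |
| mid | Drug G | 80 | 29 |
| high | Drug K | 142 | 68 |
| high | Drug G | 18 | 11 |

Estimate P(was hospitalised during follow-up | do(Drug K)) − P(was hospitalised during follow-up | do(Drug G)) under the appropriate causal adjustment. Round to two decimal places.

+0.04

Inflammation score is downstream of the drug. One should not condition on a consequence of treatment, so the overall rates are the right comparison.
The causal difference is the pooled difference: 0.367 − 0.329 = +0.037.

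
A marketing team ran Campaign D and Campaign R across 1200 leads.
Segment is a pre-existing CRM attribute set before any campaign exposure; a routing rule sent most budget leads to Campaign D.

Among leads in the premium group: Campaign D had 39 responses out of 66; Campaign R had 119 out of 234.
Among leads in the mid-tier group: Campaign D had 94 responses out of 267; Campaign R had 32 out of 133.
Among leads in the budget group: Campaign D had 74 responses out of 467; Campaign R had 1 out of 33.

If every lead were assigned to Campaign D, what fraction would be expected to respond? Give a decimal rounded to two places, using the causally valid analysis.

The customer segment-specific comparison favours Campaign D throughout, but the pooled figures favour Campaign R. The question is whether to condition on customer segment.
The imbalance in customer segment arose from how leads were allocated, not from anything the campaign did; and customer segment independently affects the outcome. The pooled gap is confounded — condition on customer segment.
Standardising Campaign D to the population customer segment mix: 0.250·39/66 + 0.333·94/267 + 0.417·74/467 = 0.331.

0.33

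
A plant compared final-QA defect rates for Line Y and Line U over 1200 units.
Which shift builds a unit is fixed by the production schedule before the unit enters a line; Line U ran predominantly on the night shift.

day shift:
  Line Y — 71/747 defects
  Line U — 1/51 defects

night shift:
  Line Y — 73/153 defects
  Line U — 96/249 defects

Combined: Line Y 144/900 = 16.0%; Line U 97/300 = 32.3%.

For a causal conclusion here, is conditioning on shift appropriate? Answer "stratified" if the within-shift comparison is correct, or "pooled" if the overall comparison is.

stratified

Nothing the line does changes shift; the imbalance is an allocation artefact. With shift also predicting the outcome, the pooled figure is confounded, and the within-stratum comparison is the causal one.
Within each level — day shift: 9.5% vs 2.0%; night shift: 47.7% vs 38.6% — Line U is lower every time.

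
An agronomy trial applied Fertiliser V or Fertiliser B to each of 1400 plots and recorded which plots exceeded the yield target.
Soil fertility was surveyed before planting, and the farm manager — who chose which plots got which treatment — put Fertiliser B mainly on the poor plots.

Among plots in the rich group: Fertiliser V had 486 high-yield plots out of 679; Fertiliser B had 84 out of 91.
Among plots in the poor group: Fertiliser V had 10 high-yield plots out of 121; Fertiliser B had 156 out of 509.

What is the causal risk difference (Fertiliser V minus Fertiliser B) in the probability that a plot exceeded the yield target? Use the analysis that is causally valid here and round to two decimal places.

Fertiliser B is higher inside every soil fertility stratum but Fertiliser V is higher in aggregate. Whether to stratify depends on how soil fertility relates to the fertiliser.
Nothing the fertiliser does changes soil fertility; the imbalance is an allocation artefact. With soil fertility also predicting the outcome, the pooled figure is confounded, and the within-stratum comparison is the causal one.
Adjusting over the population distribution of soil fertility: 0.550·(0.716−0.923) + 0.450·(0.083−0.306) = -0.215.

-0.21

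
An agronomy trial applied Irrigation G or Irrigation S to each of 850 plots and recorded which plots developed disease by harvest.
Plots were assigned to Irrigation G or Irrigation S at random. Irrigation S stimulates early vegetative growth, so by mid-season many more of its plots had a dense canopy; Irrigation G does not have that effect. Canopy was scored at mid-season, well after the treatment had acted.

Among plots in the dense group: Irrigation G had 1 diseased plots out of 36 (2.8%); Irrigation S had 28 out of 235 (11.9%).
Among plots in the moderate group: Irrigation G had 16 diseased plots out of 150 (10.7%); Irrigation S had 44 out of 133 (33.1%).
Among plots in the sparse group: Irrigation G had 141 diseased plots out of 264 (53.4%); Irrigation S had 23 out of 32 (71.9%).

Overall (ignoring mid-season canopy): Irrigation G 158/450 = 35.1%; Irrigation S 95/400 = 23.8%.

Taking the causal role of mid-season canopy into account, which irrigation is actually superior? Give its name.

Irrigation S

Irrigation G is lower inside every mid-season canopy stratum but Irrigation S is lower in aggregate. Whether to stratify depends on how mid-season canopy relates to the irrigation.
The distribution of mid-season canopy is itself part of what the irrigation does — it is an intermediate outcome. Holding it fixed would remove that part of the effect; the total effect is the pooled difference.
Pooled: Irrigation G 35.1% vs Irrigation S 23.8%; Irrigation S is lower overall.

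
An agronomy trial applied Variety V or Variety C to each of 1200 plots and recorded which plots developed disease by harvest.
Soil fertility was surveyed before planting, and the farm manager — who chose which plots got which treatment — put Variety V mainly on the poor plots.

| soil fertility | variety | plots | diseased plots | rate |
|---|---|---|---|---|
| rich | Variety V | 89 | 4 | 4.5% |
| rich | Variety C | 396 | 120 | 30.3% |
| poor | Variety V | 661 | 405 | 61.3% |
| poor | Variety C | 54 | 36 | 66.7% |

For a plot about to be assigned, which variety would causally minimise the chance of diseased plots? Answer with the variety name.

The soil fertility-specific comparison favours Variety V throughout, but the pooled figures favour Variety C. The question is whether to condition on soil fertility.
Here soil fertility is a common cause — it drives both which variety a case falls under and the outcome. The crude comparison mixes populations; the stratum-specific rates are the causally relevant ones.
Within each level — rich: 4.5% vs 30.3%; poor: 61.3% vs 66.7% — Variety V is lower every time.

Variety V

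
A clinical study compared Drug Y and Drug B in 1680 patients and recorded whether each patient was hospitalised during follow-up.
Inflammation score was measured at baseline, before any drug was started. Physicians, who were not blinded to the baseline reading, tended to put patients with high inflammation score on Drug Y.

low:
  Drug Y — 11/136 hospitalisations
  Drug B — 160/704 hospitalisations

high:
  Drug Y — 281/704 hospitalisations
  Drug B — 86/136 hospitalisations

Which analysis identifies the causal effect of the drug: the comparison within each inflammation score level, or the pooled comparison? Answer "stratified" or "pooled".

stratified

Inflammation score satisfies the back-door criterion: it is not a descendant of the drug, and it blocks the spurious path from drug to outcome. Adjusting for it (i.e., using the within-inflammation score rates) gives the causal effect.
Within each level — low: 8.1% vs 22.7%; high: 39.9% vs 63.2% — Drug Y is lower every time.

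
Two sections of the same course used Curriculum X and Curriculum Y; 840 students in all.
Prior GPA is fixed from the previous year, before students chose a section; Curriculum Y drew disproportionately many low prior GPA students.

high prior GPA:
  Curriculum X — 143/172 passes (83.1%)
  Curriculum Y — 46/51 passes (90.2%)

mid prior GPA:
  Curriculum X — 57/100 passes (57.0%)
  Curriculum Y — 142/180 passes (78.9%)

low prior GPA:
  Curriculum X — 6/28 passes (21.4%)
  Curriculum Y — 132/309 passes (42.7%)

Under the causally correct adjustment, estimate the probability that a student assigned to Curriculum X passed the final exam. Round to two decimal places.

Prior GPA band is set before the teaching method has any effect — it is not caused by the teaching method — and it independently drives the outcome. That makes it a confounder, so the causal comparison is within prior GPA band levels.
Standardising Curriculum X to the population prior GPA band mix: 0.265·143/172 + 0.333·57/100 + 0.401·6/28 = 0.497.

0.50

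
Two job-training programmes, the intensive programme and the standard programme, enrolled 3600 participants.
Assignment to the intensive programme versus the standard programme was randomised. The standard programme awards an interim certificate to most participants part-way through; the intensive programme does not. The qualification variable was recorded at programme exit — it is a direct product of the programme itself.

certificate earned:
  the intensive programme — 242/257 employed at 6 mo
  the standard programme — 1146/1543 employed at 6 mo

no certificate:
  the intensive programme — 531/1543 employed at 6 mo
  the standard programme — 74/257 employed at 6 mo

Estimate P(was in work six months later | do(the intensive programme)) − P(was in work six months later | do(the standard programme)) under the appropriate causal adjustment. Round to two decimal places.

-0.25

Within every qualification attained during the programme level the intensive programme has the higher rate, yet pooled the standard programme does — Simpson's reversal.
Qualification attained during the programme lies on the pathway programme → qualification attained during the programme → outcome, so adjusting for it blocks the indirect effect. For the total causal effect of programme, use the unadjusted pooled rates.
The causal difference is the pooled difference: 0.429 − 0.678 = -0.248.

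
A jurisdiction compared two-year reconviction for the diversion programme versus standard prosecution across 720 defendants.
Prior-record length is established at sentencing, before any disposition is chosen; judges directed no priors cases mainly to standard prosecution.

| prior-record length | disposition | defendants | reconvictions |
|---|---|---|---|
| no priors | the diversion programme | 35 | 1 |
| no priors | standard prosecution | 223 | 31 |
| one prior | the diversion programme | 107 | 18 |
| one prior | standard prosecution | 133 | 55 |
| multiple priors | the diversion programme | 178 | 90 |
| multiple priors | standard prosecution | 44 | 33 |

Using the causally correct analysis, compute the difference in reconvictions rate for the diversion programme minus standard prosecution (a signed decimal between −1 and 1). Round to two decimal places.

The stratified and pooled comparisons disagree (the diversion programme wins within each prior-record length; standard prosecution wins overall), so the answer turns on the causal role of prior-record length.
Prior-record length is set before the disposition has any effect — it is not caused by the disposition — and it independently drives the outcome. That makes it a confounder, so the causal comparison is within prior-record length levels.
Adjusting over the population distribution of prior-record length: 0.358·(0.029−0.139) + 0.333·(0.168−0.414) + 0.308·(0.506−0.750) = -0.197.

-0.20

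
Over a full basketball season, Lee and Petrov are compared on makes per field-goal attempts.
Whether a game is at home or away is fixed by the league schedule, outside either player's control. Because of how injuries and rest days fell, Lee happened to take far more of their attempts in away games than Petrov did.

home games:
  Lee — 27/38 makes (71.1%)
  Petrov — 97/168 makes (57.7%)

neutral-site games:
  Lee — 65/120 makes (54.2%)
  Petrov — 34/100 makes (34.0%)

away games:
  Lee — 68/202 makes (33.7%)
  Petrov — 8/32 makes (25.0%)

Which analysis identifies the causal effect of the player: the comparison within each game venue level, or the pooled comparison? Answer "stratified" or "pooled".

Here game venue is a common cause — it drives both which player a case falls under and the outcome. The crude comparison mixes populations; the stratum-specific rates are the causally relevant ones.
Within each level — home games: 71.1% vs 57.7%; neutral-site games: 54.2% vs 34.0%; away games: 33.7% vs 25.0% — Lee is higher every time.

stratified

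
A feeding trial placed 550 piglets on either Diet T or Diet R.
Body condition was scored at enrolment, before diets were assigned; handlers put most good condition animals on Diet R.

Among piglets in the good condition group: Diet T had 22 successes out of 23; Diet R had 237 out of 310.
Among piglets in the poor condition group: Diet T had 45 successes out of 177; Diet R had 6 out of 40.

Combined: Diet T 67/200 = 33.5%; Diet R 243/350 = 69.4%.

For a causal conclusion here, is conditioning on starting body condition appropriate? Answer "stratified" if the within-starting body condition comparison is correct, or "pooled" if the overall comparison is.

Diet T is higher inside every starting body condition stratum but Diet R is higher in aggregate. Whether to stratify depends on how starting body condition relates to the diet.
Since starting body condition is a pre-existing factor (not a product of the diet) and it affects the outcome on its own, it is a confounder. The stratified rates, not the pooled rate, identify the causal effect.
Within each level — good condition: 95.7% vs 76.5%; poor condition: 25.4% vs 15.0% — Diet T is higher every time.

stratified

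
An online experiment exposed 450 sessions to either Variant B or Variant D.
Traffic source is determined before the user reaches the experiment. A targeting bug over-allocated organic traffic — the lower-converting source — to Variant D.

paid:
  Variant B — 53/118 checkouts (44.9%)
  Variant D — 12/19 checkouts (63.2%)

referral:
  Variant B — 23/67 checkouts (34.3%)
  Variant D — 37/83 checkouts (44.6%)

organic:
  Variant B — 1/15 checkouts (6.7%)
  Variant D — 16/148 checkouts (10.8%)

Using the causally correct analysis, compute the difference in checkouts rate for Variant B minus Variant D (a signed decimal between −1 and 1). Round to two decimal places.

The stratified and pooled comparisons disagree (Variant D wins within each traffic source; Variant B wins overall), so the answer turns on the causal role of traffic source.
Here traffic source is a common cause — it drives both which variant a case falls under and the outcome. The crude comparison mixes populations; the stratum-specific rates are the causally relevant ones.
Adjusting over the population distribution of traffic source: 0.304·(0.449−0.632) + 0.333·(0.343−0.446) + 0.362·(0.067−0.108) = -0.105.

-0.10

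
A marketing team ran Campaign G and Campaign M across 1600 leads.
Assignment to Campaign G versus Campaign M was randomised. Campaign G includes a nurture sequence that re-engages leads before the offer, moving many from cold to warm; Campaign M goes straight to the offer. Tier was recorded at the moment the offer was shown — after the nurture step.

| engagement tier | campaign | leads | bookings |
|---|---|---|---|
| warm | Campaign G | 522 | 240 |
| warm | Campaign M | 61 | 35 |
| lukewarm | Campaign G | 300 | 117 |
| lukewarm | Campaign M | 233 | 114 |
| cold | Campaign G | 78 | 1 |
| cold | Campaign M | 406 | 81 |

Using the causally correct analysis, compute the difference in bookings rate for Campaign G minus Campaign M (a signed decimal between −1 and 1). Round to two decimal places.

Engagement tier lies on the pathway campaign → engagement tier → outcome, so adjusting for it blocks the indirect effect. For the total causal effect of campaign, use the unadjusted pooled rates.
The causal difference is the pooled difference: 0.398 − 0.329 = +0.069.

+0.07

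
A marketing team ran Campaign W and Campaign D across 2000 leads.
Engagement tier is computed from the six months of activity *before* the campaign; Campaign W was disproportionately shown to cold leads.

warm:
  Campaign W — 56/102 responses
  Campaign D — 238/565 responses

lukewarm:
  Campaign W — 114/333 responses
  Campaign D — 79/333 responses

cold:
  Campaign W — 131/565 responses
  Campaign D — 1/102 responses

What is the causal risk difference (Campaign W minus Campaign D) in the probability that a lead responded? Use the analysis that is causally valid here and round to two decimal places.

Engagement tier is set before the campaign has any effect — it is not caused by the campaign — and it independently drives the outcome. That makes it a confounder, so the causal comparison is within engagement tier levels.
Adjusting over the population distribution of engagement tier: 0.334·(0.549−0.421) + 0.333·(0.342−0.237) + 0.334·(0.232−0.010) = +0.152.

+0.15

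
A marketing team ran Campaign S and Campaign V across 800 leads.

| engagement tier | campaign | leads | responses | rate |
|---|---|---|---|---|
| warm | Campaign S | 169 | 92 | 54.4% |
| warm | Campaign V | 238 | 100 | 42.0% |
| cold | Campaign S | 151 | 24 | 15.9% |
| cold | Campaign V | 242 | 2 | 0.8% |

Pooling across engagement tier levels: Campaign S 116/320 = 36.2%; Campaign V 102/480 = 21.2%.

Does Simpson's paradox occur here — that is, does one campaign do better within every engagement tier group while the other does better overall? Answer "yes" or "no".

no

Within each engagement tier level (warm 54.4% vs 42.0%; cold 15.9% vs 0.8%), Campaign S has the higher rate every time. Pooled: 36.2% vs 21.2% — Campaign S has the higher rate overall. They agree.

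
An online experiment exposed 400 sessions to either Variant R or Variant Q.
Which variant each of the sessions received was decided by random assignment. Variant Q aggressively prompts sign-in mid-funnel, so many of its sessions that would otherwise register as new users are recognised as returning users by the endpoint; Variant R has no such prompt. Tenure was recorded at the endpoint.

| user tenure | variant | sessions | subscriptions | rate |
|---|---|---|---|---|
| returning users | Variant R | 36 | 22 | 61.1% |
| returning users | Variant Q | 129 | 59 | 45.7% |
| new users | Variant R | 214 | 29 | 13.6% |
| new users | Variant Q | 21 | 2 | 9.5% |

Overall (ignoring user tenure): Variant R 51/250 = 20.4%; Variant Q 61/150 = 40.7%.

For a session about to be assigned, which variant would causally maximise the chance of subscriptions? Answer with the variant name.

Variant Q

Within every user tenure level Variant R has the higher rate, yet pooled Variant Q does — Simpson's reversal.
User tenure here is a post-treatment variable shaped by the variant; conditioning on it would introduce bias rather than remove it. The overall comparison is the causal one.
Pooled: Variant R 20.4% vs Variant Q 40.7%; Variant Q is higher overall.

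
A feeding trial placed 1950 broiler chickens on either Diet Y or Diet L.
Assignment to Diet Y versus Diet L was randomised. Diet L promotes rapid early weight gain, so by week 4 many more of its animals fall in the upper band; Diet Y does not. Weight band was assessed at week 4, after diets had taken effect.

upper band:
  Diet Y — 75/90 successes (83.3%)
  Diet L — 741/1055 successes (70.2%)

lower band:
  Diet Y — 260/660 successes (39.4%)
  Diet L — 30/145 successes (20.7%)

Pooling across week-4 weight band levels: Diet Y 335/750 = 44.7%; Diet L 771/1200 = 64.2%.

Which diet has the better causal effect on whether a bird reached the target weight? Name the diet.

Week-4 weight band lies on the pathway diet → week-4 weight band → outcome, so adjusting for it blocks the indirect effect. For the total causal effect of diet, use the unadjusted pooled rates.
Pooled: Diet Y 44.7% vs Diet L 64.2%; Diet L is higher overall.

Diet L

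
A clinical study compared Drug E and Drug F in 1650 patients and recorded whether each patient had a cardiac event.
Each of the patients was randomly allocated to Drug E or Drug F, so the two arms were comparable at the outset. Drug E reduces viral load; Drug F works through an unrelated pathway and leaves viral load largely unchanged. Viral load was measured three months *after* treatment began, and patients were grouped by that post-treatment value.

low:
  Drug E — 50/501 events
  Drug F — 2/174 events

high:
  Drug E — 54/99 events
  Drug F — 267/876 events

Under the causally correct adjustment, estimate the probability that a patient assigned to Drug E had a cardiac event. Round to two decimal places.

The viral load-specific comparison favours Drug F throughout, but the pooled figures favour Drug E. The question is whether to condition on viral load.
Because the drug influences viral load, viral load is a post-treatment mediator, not a confounder. Stratifying on it would bias the estimate; the causal effect is the crude pooled difference.
So P(outcome | do(Drug E)) is just the pooled rate for Drug E: 104/600 = 0.173.

0.17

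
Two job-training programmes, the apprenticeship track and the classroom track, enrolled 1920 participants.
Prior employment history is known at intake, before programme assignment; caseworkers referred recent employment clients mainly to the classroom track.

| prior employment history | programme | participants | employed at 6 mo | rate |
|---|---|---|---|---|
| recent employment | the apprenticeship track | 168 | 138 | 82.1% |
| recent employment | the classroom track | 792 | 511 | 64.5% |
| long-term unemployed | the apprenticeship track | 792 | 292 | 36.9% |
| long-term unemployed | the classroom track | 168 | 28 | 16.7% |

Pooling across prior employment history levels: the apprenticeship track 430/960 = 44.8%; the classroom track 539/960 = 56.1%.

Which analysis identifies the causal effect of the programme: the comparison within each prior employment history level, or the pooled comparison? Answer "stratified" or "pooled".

stratified

Since prior employment history is a pre-existing factor (not a product of the programme) and it affects the outcome on its own, it is a confounder. The stratified rates, not the pooled rate, identify the causal effect.
Within each level — recent employment: 82.1% vs 64.5%; long-term unemployed: 36.9% vs 16.7% — the apprenticeship track is higher every time.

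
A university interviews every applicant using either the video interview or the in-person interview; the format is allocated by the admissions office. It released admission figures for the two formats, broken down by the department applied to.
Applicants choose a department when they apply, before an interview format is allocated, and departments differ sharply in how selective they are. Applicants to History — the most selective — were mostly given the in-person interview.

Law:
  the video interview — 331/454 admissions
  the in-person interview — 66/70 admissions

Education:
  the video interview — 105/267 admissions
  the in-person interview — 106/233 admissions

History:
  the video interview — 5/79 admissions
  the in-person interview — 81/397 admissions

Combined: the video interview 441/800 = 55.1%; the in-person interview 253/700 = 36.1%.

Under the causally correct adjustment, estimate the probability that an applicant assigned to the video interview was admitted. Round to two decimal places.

Within every department level the in-person interview has the higher rate, yet pooled the video interview does — Simpson's reversal.
Department differs across interview formats for reasons unrelated to any effect of the interview format itself, and it separately predicts the outcome — a classic confounder. We must compare within department levels.
Standardising the video interview to the population department mix: 0.349·331/454 + 0.333·105/267 + 0.317·5/79 = 0.406.

0.41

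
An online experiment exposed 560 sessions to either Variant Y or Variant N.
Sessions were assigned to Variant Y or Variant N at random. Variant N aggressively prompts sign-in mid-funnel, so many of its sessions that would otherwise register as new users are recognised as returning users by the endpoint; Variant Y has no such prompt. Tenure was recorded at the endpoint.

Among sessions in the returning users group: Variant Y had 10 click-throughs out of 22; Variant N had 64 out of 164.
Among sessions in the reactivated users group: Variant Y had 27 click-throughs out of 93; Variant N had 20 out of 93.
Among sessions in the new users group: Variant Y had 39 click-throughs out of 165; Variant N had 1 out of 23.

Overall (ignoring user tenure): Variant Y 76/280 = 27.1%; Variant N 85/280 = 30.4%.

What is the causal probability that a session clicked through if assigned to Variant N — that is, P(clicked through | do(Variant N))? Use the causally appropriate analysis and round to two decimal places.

0.30

User tenure lies on the pathway variant → user tenure → outcome, so adjusting for it blocks the indirect effect. For the total causal effect of variant, use the unadjusted pooled rates.
So P(outcome | do(Variant N)) is just the pooled rate for Variant N: 85/280 = 0.304.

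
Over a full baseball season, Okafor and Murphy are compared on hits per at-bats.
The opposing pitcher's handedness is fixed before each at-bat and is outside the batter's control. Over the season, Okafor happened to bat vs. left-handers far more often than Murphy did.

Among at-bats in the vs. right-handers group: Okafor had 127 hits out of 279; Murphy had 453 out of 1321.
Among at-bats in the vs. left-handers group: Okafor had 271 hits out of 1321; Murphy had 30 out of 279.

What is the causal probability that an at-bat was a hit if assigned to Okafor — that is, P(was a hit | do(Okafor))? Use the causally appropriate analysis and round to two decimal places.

0.33

Okafor is higher inside every pitcher handedness stratum but Murphy is higher in aggregate. Whether to stratify depends on how pitcher handedness relates to the player.
Pitcher handedness is set before the player has any effect — it is not caused by the player — and it independently drives the outcome. That makes it a confounder, so the causal comparison is within pitcher handedness levels.
Standardising Okafor to the population pitcher handedness mix: 0.500·127/279 + 0.500·271/1321 = 0.330.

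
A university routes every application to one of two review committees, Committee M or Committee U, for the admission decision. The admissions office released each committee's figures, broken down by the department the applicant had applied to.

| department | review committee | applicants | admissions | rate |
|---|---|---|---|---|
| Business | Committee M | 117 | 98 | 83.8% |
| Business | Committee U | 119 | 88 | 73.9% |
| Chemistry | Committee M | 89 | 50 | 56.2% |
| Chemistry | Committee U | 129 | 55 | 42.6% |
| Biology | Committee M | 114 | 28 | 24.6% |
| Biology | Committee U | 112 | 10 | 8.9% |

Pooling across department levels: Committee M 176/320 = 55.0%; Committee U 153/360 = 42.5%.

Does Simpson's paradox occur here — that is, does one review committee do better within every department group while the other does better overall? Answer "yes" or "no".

no

Within each department level (Business 83.8% vs 73.9%; Chemistry 56.2% vs 42.6%; Biology 24.6% vs 8.9%), Committee M has the higher rate every time. Pooled: 55.0% vs 42.5% — Committee M has the higher rate overall. They agree.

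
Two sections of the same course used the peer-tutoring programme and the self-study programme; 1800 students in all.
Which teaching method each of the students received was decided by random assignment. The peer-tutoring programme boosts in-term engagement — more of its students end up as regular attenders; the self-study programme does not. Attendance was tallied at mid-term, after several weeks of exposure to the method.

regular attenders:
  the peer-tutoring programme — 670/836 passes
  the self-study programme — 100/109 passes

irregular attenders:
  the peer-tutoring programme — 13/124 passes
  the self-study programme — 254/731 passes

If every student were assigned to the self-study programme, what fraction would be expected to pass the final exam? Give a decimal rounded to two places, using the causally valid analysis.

The stratified and pooled comparisons disagree (the self-study programme wins within each mid-term attendance; the peer-tutoring programme wins overall), so the answer turns on the causal role of mid-term attendance.
Because the teaching method influences mid-term attendance, mid-term attendance is a post-treatment mediator, not a confounder. Stratifying on it would bias the estimate; the causal effect is the crude pooled difference.
So P(outcome | do(the self-study programme)) is just the pooled rate for the self-study programme: 354/840 = 0.421.

0.42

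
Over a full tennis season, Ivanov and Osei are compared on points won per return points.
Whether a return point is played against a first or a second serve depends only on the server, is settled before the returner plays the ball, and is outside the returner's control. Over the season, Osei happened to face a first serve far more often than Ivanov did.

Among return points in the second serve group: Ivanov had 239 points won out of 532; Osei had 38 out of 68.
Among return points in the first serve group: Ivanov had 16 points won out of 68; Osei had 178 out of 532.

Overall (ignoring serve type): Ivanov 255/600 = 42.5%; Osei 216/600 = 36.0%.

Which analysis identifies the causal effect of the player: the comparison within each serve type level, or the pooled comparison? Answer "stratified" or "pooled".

Osei is higher inside every serve type stratum but Ivanov is higher in aggregate. Whether to stratify depends on how serve type relates to the player.
Serve type differs across players for reasons unrelated to any effect of the player itself, and it separately predicts the outcome — a classic confounder. We must compare within serve type levels.
Within each level — second serve: 44.9% vs 55.9%; first serve: 23.5% vs 33.5% — Osei is higher every time.

stratified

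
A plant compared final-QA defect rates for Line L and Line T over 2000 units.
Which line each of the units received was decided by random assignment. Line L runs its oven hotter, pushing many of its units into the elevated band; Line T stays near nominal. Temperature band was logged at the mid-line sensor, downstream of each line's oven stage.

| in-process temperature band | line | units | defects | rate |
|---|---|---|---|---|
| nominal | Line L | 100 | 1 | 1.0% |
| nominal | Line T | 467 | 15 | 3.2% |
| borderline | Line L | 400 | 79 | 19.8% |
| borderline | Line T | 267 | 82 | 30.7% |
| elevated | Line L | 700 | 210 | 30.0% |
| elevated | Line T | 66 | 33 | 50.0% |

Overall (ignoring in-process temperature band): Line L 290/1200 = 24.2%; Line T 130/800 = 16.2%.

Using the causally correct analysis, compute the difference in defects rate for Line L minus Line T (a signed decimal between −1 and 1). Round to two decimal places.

+0.08

The in-process temperature band-specific comparison favours Line L throughout, but the pooled figures favour Line T. The question is whether to condition on in-process temperature band.
In-process temperature band here is a post-treatment variable shaped by the line; conditioning on it would introduce bias rather than remove it. The overall comparison is the causal one.
The causal difference is the pooled difference: 0.242 − 0.163 = +0.079.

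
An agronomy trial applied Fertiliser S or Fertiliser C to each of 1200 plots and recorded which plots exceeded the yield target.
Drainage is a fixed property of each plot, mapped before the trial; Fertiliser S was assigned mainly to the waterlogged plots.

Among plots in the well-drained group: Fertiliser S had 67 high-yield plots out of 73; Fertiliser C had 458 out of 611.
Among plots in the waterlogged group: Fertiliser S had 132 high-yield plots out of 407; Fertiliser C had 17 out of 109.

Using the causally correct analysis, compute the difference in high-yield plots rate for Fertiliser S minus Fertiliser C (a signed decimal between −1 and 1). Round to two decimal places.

Field drainage satisfies the back-door criterion: it is not a descendant of the fertiliser, and it blocks the spurious path from fertiliser to outcome. Adjusting for it (i.e., using the within-field drainage rates) gives the causal effect.
Adjusting over the population distribution of field drainage: 0.570·(0.918−0.750) + 0.430·(0.324−0.156) = +0.168.

+0.17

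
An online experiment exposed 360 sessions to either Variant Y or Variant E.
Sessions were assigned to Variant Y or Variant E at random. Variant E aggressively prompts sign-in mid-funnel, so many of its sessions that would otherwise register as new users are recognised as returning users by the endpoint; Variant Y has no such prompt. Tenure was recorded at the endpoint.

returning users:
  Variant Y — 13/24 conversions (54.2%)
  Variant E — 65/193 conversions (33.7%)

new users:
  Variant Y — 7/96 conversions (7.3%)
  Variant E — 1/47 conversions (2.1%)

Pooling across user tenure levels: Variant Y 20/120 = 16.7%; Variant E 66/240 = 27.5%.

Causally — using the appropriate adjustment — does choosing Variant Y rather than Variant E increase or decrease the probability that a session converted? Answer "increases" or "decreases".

The distribution of user tenure is itself part of what the variant does — it is an intermediate outcome. Holding it fixed would remove that part of the effect; the total effect is the pooled difference.
Pooled: Variant Y 16.7% vs Variant E 27.5%; Variant E is higher overall.

decreases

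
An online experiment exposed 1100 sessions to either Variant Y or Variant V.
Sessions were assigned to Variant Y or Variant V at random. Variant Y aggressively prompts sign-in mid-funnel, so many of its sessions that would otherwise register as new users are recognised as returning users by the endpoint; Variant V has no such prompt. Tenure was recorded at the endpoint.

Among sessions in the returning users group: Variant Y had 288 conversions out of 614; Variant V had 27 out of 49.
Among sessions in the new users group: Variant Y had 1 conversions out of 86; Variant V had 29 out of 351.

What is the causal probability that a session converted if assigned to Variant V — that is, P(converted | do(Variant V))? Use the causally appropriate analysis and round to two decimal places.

0.14

Because the variant influences user tenure, user tenure is a post-treatment mediator, not a confounder. Stratifying on it would bias the estimate; the causal effect is the crude pooled difference.
So P(outcome | do(Variant V)) is just the pooled rate for Variant V: 56/400 = 0.140.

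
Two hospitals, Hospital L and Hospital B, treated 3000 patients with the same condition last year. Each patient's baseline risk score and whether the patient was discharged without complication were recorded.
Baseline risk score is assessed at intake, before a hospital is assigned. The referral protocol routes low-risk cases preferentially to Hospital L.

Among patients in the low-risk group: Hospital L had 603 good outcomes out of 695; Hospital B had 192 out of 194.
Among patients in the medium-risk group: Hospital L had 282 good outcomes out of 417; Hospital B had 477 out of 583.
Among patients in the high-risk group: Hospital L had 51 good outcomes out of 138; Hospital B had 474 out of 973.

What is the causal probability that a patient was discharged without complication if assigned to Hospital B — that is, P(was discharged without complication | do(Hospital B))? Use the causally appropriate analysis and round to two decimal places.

Baseline risk score satisfies the back-door criterion: it is not a descendant of the hospital, and it blocks the spurious path from hospital to outcome. Adjusting for it (i.e., using the within-baseline risk score rates) gives the causal effect.
Standardising Hospital B to the population baseline risk score mix: 0.296·192/194 + 0.333·477/583 + 0.370·474/973 = 0.746.

0.75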